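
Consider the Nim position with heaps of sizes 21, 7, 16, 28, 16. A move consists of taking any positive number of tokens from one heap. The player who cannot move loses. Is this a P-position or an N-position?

N-position

Write each in binary and XOR column by column:
  10101  (21)
  00111  (7)
  10000  (16)
  11100  (28)
  10000  (16)
  -----
  01110  (14)
The nim-sum is 14 ≠ 0, so this is an N-position: the player to move can win.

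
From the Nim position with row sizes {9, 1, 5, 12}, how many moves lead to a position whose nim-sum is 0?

3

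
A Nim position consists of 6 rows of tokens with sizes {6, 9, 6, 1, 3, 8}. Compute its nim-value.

3

Bitwise XOR of the heap sizes:
  0110  (6)
  1001  (9)
  0110  (6)
  0001  (1)
  0011  (3)
  1000  (8)
  ----
  0011  (3)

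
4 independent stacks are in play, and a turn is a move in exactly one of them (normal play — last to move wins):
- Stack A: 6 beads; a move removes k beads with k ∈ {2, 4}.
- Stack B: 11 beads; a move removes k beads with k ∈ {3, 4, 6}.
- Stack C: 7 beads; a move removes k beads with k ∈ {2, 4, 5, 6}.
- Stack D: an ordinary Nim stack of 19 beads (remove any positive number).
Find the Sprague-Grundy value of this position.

Grundy values for stack A (subtraction set {2, 4}):
g(0) = mex{} = 0
g(1) = mex{} = 0
g(2) = mex{0} = 1
g(3) = mex{0} = 1
g(4) = mex{0,1} = 2
g(5) = mex{0,1} = 2
g(6) = mex{1,2} = 0
So g(6) = 0.
For stack B, compute g(0), g(1), … with moves {3, 4, 6}:
k:     0  1  2  3  4  5  6  7  8  9 10 11
g(k):  0  0  0  1  1  1  2  2  2  0  0  0
So g(11) = 0.
For stack C, compute g(0), g(1), … with moves {2, 4, 5, 6}:
k:     0  1  2  3  4  5  6  7
g(k):  0  0  1  1  2  2  3  3
So g(7) = 3.
Stack D is a plain Nim stack of size 19, so its Grundy value is 19.
By the Sprague-Grundy theorem, the Grundy value of a sum of independent games is the XOR of the component values.
Combined value = 0 XOR 0 XOR 3 XOR 19 = 16.

16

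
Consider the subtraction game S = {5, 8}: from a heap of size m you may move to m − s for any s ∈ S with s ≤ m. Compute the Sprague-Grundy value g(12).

Grundy values for subtraction set {5, 8}:
g(0) = mex{} = 0
g(1) = mex{} = 0
g(2) = mex{} = 0
g(3) = mex{} = 0
g(4) = mex{} = 0
g(5) = mex{0} = 1
g(6) = mex{0} = 1
g(7) = mex{0} = 1
g(8) = mex{0} = 1
g(9) = mex{0} = 1
g(10) = mex{0,1} = 2
g(11) = mex{0,1} = 2
g(12) = mex{0,1} = 2
So g(12) = 2.

2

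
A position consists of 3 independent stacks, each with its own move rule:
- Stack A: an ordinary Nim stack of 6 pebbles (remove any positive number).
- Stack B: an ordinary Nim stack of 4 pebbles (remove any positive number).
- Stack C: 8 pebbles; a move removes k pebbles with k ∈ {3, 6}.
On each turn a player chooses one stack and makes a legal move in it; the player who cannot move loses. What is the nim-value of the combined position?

0

Stack A is a plain Nim stack of size 6, so its Grundy value is 6.
Stack B is a plain Nim stack of size 4, so its Grundy value is 4.
Build the Grundy sequence for stack C with g(k) = mex{g(k−s) : s ∈ {3, 6}, s ≤ k}:
g(0) = mex{} = 0
g(1) = mex{} = 0
g(2) = mex{} = 0
g(3) = mex{0} = 1
g(4) = mex{0} = 1
g(5) = mex{0} = 1
g(6) = mex{0,1} = 2
g(7) = mex{0,1} = 2
g(8) = mex{0,1} = 2
So g(8) = 2.
By the Sprague-Grundy theorem, the Grundy value of a sum of independent games is the XOR of the component values.
Combined value = 6 XOR 4 XOR 2 = 0.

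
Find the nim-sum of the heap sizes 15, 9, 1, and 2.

5

Compute the nim-sum pairwise:
15 XOR 9 = 6
6 XOR 1 = 7
7 XOR 2 = 5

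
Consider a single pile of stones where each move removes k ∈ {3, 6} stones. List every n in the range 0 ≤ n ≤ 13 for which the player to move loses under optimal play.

Grundy values for subtraction set {3, 6}:
g(0) = mex{} = 0
g(1) = mex{} = 0
g(2) = mex{} = 0
g(3) = mex{0} = 1
g(4) = mex{0} = 1
g(5) = mex{0} = 1
g(6) = mex{0,1} = 2
g(7) = mex{0,1} = 2
g(8) = mex{0,1} = 2
g(9) = mex{1,2} = 0
g(10) = mex{1,2} = 0
g(11) = mex{1,2} = 0
g(12) = mex{0,2} = 1
g(13) = mex{0,2} = 1
The P-positions (g = 0) in 0..13 are 0, 1, 2, 9, 10, 11.

0, 1, 2, 9, 10, 11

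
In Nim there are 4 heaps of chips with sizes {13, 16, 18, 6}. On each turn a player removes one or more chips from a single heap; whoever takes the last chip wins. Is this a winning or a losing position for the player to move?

Bitwise XOR of the heap sizes:
  01101  (13)
  10000  (16)
  10010  (18)
  00110  (6)
  -----
  01001  (9)
The nim-sum is 9 ≠ 0, so this is an N-position: the player to move can win.

Winning position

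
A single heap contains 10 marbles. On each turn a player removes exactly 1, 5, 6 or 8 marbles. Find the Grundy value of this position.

2

Grundy values for subtraction set {1, 5, 6, 8}:
g(0) = mex{} = 0
g(1) = mex{0} = 1
g(2) = mex{1} = 0
g(3) = mex{0} = 1
g(4) = mex{1} = 0
g(5) = mex{0} = 1
g(6) = mex{0,1} = 2
g(7) = mex{0,1,2} = 3
g(8) = mex{0,1,3} = 2
g(9) = mex{0,1,2} = 3
g(10) = mex{0,1,3} = 2
So g(10) = 2.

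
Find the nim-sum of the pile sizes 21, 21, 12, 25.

21

In binary:
  10101  (21)
  10101  (21)
  01100  (12)
  11001  (25)
  -----
  10101  (21)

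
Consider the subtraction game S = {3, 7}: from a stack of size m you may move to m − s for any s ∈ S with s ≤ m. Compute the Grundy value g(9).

1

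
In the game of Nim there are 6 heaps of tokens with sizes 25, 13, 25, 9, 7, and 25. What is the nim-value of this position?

26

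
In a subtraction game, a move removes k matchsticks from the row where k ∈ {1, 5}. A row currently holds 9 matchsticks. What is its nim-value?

Grundy values for subtraction set {1, 5}:
g(0) = mex{} = 0
g(1) = mex{0} = 1
g(2) = mex{1} = 0
g(3) = mex{0} = 1
g(4) = mex{1} = 0
g(5) = mex{0} = 1
g(6) = mex{1} = 0
g(7) = mex{0} = 1
g(8) = mex{1} = 0
g(9) = mex{0} = 1
So g(9) = 1.

1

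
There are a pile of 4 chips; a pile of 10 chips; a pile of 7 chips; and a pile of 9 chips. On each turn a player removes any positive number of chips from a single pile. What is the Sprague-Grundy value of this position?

In binary:
  0100  (4)
  1010  (10)
  0111  (7)
  1001  (9)
  ----
  0000  (0)

0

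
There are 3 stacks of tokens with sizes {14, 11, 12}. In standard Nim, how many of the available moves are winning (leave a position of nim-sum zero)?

3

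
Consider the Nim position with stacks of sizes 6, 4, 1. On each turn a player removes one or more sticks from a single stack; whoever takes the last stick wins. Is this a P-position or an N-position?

N-position

Write each in binary and XOR column by column:
  110  (6)
  100  (4)
  001  (1)
  ---
  011  (3)
The nim-sum is 3 ≠ 0, so this is an N-position: the player to move can win.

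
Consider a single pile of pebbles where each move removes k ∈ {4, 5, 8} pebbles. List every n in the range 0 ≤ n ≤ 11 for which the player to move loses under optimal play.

0, 1, 2, 3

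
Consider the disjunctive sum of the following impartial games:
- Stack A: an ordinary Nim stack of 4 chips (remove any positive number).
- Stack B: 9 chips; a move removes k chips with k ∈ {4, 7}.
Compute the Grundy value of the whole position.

Stack A is a plain Nim stack of size 4, so its Grundy value is 4.
For stack B, compute g(0), g(1), … with moves {4, 7}:
k:     0  1  2  3  4  5  6  7  8  9
g(k):  0  0  0  0  1  1  1  1  2  2
So g(9) = 2.
By the Sprague-Grundy theorem, the Grundy value of a sum of independent games is the XOR of the component values.
Combined value = 4 ⊕ 2 = 6.

6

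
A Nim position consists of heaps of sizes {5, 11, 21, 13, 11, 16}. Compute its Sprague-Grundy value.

13

Nim-sum: 5 ^ 11 ^ 21 ^ 13 ^ 11 ^ 16 = 13.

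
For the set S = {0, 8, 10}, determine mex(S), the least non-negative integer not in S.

1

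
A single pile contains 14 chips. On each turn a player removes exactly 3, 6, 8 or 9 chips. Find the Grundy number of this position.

0

Grundy values for subtraction set {3, 6, 8, 9}:
k:     0  1  2  3  4  5  6  7  8  9 10 11 12 13 14
g(k):  0  0  0  1  1  1  2  2  2  3  3  3  0  0  0
So g(14) = 0.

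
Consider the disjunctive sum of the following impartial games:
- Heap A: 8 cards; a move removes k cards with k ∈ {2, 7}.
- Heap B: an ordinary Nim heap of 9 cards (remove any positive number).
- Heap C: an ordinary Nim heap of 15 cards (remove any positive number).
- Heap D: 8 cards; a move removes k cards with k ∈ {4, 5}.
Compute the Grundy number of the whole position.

Build the Grundy sequence for heap A with g(k) = mex{g(k−s) : s ∈ {2, 7}, s ≤ k}:
g(0) = mex{} = 0
g(1) = mex{} = 0
g(2) = mex{0} = 1
g(3) = mex{0} = 1
g(4) = mex{1} = 0
g(5) = mex{1} = 0
g(6) = mex{0} = 1
g(7) = mex{0} = 1
g(8) = mex{0,1} = 2
So g(8) = 2.
Heap B is a plain Nim heap of size 9, so its Grundy value is 9.
Heap C is a plain Nim heap of size 15, so its Grundy value is 15.
Build the Grundy sequence for heap D with g(k) = mex{g(k−s) : s ∈ {4, 5}, s ≤ k}:
g(0) = mex{} = 0
g(1) = mex{} = 0
g(2) = mex{} = 0
g(3) = mex{} = 0
g(4) = mex{0} = 1
g(5) = mex{0} = 1
g(6) = mex{0} = 1
g(7) = mex{0} = 1
g(8) = mex{0,1} = 2
So g(8) = 2.
The value of a disjunctive sum is the nim-sum of the parts.
Combined value = 2 XOR 9 XOR 15 XOR 2 = 6.

6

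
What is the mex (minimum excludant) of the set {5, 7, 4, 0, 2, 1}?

3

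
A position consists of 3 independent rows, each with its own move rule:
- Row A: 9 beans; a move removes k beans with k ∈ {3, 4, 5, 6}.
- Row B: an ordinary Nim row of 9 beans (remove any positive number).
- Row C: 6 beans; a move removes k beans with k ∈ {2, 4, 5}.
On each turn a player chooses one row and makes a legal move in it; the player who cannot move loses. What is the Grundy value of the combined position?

For row A, compute g(0), g(1), … with moves {3, 4, 5, 6}:
g(0) = mex{} = 0
g(1) = mex{} = 0
g(2) = mex{} = 0
g(3) = mex{0} = 1
g(4) = mex{0} = 1
g(5) = mex{0} = 1
g(6) = mex{0,1} = 2
g(7) = mex{0,1} = 2
g(8) = mex{0,1} = 2
g(9) = mex{1,2} = 0
So g(9) = 0.
Row B is a plain Nim row of size 9, so its Grundy value is 9.
For row C, compute g(0), g(1), … with moves {2, 4, 5}:
k:     0  1  2  3  4  5  6
g(k):  0  0  1  1  2  2  3
So g(6) = 3.
By the Sprague-Grundy theorem, the Grundy value of a sum of independent games is the XOR of the component values.
Combined value = 0 XOR 9 XOR 3 = 10.

10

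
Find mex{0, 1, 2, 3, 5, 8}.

4

The values 0, 1, 2, 3 are all present; 4 is the first non-negative integer missing from the set.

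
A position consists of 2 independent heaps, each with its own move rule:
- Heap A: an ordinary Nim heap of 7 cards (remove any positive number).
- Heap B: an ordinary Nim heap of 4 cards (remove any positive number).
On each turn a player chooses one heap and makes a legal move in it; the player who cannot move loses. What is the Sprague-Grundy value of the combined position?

3

Heap A is a plain Nim heap of size 7, so its Grundy value is 7.
Heap B is a plain Nim heap of size 4, so its Grundy value is 4.
By the Sprague-Grundy theorem, the Grundy value of a sum of independent games is the XOR of the component values.
Combined value = 7 XOR 4 = 3.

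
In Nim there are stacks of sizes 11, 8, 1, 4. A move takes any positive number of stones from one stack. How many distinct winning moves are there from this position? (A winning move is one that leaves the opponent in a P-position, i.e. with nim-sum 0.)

1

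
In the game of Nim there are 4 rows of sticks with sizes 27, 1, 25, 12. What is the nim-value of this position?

In binary:
  11011  (27)
  00001  (1)
  11001  (25)
  01100  (12)
  -----
  01111  (15)

15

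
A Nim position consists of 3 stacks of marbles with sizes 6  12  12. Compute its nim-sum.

6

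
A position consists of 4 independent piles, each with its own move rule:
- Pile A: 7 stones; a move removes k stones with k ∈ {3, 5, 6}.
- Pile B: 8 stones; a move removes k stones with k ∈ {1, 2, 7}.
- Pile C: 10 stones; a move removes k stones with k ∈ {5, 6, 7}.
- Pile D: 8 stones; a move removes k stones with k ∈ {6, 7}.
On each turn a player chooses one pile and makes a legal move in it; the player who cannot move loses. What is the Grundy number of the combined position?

3

Build the Grundy sequence for pile A with g(k) = mex{g(k−s) : s ∈ {3, 5, 6}, s ≤ k}:
k:     0  1  2  3  4  5  6  7
g(k):  0  0  0  1  1  1  2  2
So g(7) = 2.
Grundy values for pile B (subtraction set {1, 2, 7}):
k:     0  1  2  3  4  5  6  7  8
g(k):  0  1  2  0  1  2  0  1  2
So g(8) = 2.
Build the Grundy sequence for pile C with g(k) = mex{g(k−s) : s ∈ {5, 6, 7}, s ≤ k}:
k:     0  1  2  3  4  5  6  7  8  9 10
g(k):  0  0  0  0  0  1  1  1  1  1  2
So g(10) = 2.
Build the Grundy sequence for pile D with g(k) = mex{g(k−s) : s ∈ {6, 7}, s ≤ k}:
k:     0  1  2  3  4  5  6  7  8
g(k):  0  0  0  0  0  0  1  1  1
So g(8) = 1.
By the Sprague-Grundy theorem, the Grundy value of a sum of independent games is the XOR of the component values.
Combined value = 2 ⊕ 2 ⊕ 2 ⊕ 1 = 3.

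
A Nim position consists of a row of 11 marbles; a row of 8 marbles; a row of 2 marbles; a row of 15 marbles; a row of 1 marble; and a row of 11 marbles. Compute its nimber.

4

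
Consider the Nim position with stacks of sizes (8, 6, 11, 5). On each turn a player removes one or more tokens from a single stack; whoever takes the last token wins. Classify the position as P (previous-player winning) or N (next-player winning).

Nim-sum: 8 ^ 6 ^ 11 ^ 5 = 0.
The nim-sum is 0, so this is a P-position: the player to move is in a losing position under optimal play.

P-position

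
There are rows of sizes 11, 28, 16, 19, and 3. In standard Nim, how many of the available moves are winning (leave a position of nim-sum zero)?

Bitwise XOR of the heap sizes:
  01011  (11)
  11100  (28)
  10000  (16)
  10011  (19)
  00011  (3)
  -----
  10111  (23)
The overall nim-sum is X = 23. A row of size p has a winning move iff p XOR X < p (reduce it to p XOR X).
  11: 11 XOR 23 = 28 ≥ 11 — no move.
  28: 28 XOR 23 = 11 < 28 — winning move (to 11).
  16: 16 XOR 23 = 7 < 16 — winning move (to 7).
  19: 19 XOR 23 = 4 < 19 — winning move (to 4).
  3: 3 XOR 23 = 20 ≥ 3 — no move.
That gives 3 winning moves.

3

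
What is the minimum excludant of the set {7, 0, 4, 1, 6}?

2

The values 0, 1 are all present; 2 is the first non-negative integer missing from the set.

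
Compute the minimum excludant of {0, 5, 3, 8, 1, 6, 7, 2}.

4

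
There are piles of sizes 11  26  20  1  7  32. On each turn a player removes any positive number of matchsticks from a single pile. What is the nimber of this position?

35

Compute the nim-sum pairwise:
11 ^ 26 = 17
17 ^ 20 = 5
5 ^ 1 = 4
4 ^ 7 = 3
3 ^ 32 = 35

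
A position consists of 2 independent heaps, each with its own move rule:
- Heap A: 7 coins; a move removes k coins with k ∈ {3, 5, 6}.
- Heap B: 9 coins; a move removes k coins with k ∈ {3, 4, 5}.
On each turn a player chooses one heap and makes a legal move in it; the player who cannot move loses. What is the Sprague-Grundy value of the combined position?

Build the Grundy sequence for heap A with g(k) = mex{g(k−s) : s ∈ {3, 5, 6}, s ≤ k}:
k:     0  1  2  3  4  5  6  7
g(k):  0  0  0  1  1  1  2  2
So g(7) = 2.
Build the Grundy sequence for heap B with g(k) = mex{g(k−s) : s ∈ {3, 4, 5}, s ≤ k}:
g(0) = mex{} = 0
g(1) = mex{} = 0
g(2) = mex{} = 0
g(3) = mex{0} = 1
g(4) = mex{0} = 1
g(5) = mex{0} = 1
g(6) = mex{0,1} = 2
g(7) = mex{0,1} = 2
g(8) = mex{1} = 0
g(9) = mex{1,2} = 0
So g(9) = 0.
By the Sprague-Grundy theorem, the Grundy value of a sum of independent games is the XOR of the component values.
Combined value = 2 XOR 0 = 2.

2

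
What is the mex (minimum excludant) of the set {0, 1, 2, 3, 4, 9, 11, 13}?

The values 0, 1, 2, 3, 4 are all present; 5 is the first non-negative integer missing from the set.

5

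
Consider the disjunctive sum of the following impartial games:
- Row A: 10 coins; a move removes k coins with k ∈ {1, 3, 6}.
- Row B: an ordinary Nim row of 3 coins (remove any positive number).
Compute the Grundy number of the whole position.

2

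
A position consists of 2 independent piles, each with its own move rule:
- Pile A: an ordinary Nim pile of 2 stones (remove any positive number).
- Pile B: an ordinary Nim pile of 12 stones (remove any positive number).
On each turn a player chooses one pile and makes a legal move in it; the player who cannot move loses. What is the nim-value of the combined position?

Pile A is a plain Nim pile of size 2, so its Grundy value is 2.
Pile B is a plain Nim pile of size 12, so its Grundy value is 12.
The value of a disjunctive sum is the nim-sum of the parts.
Combined value = 2 ⊕ 12 = 14.

14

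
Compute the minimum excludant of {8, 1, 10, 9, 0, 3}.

2

The values 0, 1 are all present; 2 is the first non-negative integer missing from the set.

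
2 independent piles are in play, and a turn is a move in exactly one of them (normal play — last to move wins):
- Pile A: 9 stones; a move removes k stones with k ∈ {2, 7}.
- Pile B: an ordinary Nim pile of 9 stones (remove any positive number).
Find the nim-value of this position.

9

Grundy values for pile A (subtraction set {2, 7}):
k:     0  1  2  3  4  5  6  7  8  9
g(k):  0  0  1  1  0  0  1  1  2  0
So g(9) = 0.
Pile B is a plain Nim pile of size 9, so its Grundy value is 9.
The value of a disjunctive sum is the nim-sum of the parts.
Combined value = 0 XOR 9 = 9.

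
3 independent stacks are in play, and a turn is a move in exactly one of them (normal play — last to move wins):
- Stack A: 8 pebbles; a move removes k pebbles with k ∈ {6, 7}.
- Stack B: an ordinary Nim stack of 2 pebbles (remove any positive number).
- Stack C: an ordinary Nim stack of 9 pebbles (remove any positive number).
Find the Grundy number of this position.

Build the Grundy sequence for stack A with g(k) = mex{g(k−s) : s ∈ {6, 7}, s ≤ k}:
g(0) = mex{} = 0
g(1) = mex{} = 0
g(2) = mex{} = 0
g(3) = mex{} = 0
g(4) = mex{} = 0
g(5) = mex{} = 0
g(6) = mex{0} = 1
g(7) = mex{0} = 1
g(8) = mex{0} = 1
So g(8) = 1.
Stack B is a plain Nim stack of size 2, so its Grundy value is 2.
Stack C is a plain Nim stack of size 9, so its Grundy value is 9.
By the Sprague-Grundy theorem, the Grundy value of a sum of independent games is the XOR of the component values.
Combined value = 1 XOR 2 XOR 9 = 10.

10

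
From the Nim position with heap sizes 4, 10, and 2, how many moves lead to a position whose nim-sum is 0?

1

Compute the nim-sum pairwise:
4 XOR 10 = 14
14 XOR 2 = 12
The overall nim-sum is X = 12. A heap of size p has a winning move iff p XOR X < p (reduce it to p XOR X).
  4: 4 XOR 12 = 8 ≥ 4 — no move.
  10: 10 XOR 12 = 6 < 10 — winning move (to 6).
  2: 2 XOR 12 = 14 ≥ 2 — no move.
That gives 1 winning move.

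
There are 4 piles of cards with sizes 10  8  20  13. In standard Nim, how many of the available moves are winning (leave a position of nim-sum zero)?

1

Nim-sum: 10 ⊕ 8 ⊕ 20 ⊕ 13 = 27.
The overall nim-sum is X = 27. A pile of size p has a winning move iff p XOR X < p (reduce it to p XOR X).
  10: 10 XOR 27 = 17 ≥ 10 — no move.
  8: 8 XOR 27 = 19 ≥ 8 — no move.
  20: 20 XOR 27 = 15 < 20 — winning move (to 15).
  13: 13 XOR 27 = 22 ≥ 13 — no move.
That gives 1 winning move.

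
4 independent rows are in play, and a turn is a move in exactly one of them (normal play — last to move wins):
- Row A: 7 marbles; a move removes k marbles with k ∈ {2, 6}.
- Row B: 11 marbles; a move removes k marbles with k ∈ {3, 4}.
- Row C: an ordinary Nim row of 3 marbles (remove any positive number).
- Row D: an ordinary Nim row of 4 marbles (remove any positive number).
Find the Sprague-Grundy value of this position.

7

Grundy values for row A (subtraction set {2, 6}):
k:     0  1  2  3  4  5  6  7
g(k):  0  0  1  1  0  0  1  1
So g(7) = 1.
Grundy values for row B (subtraction set {3, 4}):
g(0) = mex{} = 0
g(1) = mex{} = 0
g(2) = mex{} = 0
g(3) = mex{0} = 1
g(4) = mex{0} = 1
g(5) = mex{0} = 1
g(6) = mex{0,1} = 2
g(7) = mex{1} = 0
g(8) = mex{1} = 0
g(9) = mex{1,2} = 0
g(10) = mex{0,2} = 1
g(11) = mex{0} = 1
So g(11) = 1.
Row C is a plain Nim row of size 3, so its Grundy value is 3.
Row D is a plain Nim row of size 4, so its Grundy value is 4.
By the Sprague-Grundy theorem, the Grundy value of a sum of independent games is the XOR of the component values.
Combined value = 1 XOR 1 XOR 3 XOR 4 = 7.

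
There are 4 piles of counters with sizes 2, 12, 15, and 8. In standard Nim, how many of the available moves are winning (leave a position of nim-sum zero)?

3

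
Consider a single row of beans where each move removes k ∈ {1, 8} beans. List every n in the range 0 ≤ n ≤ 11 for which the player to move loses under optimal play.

0, 2, 4, 6, 9, 11

Build the Grundy sequence with g(k) = mex{g(k−s) : s ∈ {1, 8}, s ≤ k}:
g(0) = mex{} = 0
g(1) = mex{0} = 1
g(2) = mex{1} = 0
g(3) = mex{0} = 1
g(4) = mex{1} = 0
g(5) = mex{0} = 1
g(6) = mex{1} = 0
g(7) = mex{0} = 1
g(8) = mex{0,1} = 2
g(9) = mex{1,2} = 0
g(10) = mex{0} = 1
g(11) = mex{1} = 0
The P-positions (g = 0) in 0..11 are 0, 2, 4, 6, 9, 11.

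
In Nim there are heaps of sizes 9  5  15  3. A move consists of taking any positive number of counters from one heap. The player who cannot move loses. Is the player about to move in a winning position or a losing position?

Losing position

Bitwise XOR of the heap sizes:
  1001  (9)
  0101  (5)
  1111  (15)
  0011  (3)
  ----
  0000  (0)
The nim-sum is 0, so this is a P-position: the player to move is in a losing position under optimal play.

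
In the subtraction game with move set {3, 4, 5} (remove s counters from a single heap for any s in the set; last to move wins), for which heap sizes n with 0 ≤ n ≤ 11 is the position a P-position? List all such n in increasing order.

Compute g(0), g(1), … for moves {3, 4, 5}:
k:     0  1  2  3  4  5  6  7  8  9 10 11
g(k):  0  0  0  1  1  1  2  2  0  0  0  1
The P-positions (g = 0) in 0..11 are 0, 1, 2, 8, 9, 10.

0, 1, 2, 8, 9, 10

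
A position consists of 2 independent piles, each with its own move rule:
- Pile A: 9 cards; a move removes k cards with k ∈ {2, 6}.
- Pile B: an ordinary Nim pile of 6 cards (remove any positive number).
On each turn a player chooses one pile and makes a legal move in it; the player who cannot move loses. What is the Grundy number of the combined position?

6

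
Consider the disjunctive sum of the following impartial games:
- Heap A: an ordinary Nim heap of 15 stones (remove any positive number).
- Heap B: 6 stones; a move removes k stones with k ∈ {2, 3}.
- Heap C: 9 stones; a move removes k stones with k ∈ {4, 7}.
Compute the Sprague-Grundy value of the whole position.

Heap A is a plain Nim heap of size 15, so its Grundy value is 15.
Grundy values for heap B (subtraction set {2, 3}):
g(0) = mex{} = 0
g(1) = mex{} = 0
g(2) = mex{0} = 1
g(3) = mex{0} = 1
g(4) = mex{0,1} = 2
g(5) = mex{1} = 0
g(6) = mex{1,2} = 0
So g(6) = 0.
For heap C, compute g(0), g(1), … with moves {4, 7}:
k:     0  1  2  3  4  5  6  7  8  9
g(k):  0  0  0  0  1  1  1  1  2  2
So g(9) = 2.
By the Sprague-Grundy theorem, the Grundy value of a sum of independent games is the XOR of the component values.
Combined value = 15 XOR 0 XOR 2 = 13.

13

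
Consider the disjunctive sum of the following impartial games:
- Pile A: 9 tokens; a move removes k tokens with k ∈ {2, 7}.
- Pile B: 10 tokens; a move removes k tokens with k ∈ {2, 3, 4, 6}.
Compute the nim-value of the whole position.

1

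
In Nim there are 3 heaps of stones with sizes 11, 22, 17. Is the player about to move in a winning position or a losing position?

Winning position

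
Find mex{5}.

0 is not in the set, so the mex is 0.

0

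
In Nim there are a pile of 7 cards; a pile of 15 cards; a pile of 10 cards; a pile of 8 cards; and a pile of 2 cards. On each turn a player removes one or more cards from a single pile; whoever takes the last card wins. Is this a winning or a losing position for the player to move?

Winning position

Nim-sum: 7 ⊕ 15 ⊕ 10 ⊕ 8 ⊕ 2 = 8.
The nim-sum is 8 ≠ 0, so this is an N-position: the player to move can win.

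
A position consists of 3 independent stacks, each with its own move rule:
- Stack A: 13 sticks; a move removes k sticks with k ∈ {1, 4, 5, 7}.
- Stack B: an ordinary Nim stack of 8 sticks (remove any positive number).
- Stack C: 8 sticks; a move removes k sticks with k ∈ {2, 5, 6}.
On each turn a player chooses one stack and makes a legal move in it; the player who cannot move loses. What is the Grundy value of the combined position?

Grundy values for stack A (subtraction set {1, 4, 5, 7}):
g(0) = mex{} = 0
g(1) = mex{0} = 1
g(2) = mex{1} = 0
g(3) = mex{0} = 1
g(4) = mex{0,1} = 2
g(5) = mex{0,1,2} = 3
g(6) = mex{0,1,3} = 2
g(7) = mex{0,1,2} = 3
g(8) = mex{1,2,3} = 0
g(9) = mex{0,2,3} = 1
g(10) = mex{1,2,3} = 0
g(11) = mex{0,2,3} = 1
g(12) = mex{0,1,3} = 2
g(13) = mex{0,1,2} = 3
So g(13) = 3.
Stack B is a plain Nim stack of size 8, so its Grundy value is 8.
Build the Grundy sequence for stack C with g(k) = mex{g(k−s) : s ∈ {2, 5, 6}, s ≤ k}:
k:     0  1  2  3  4  5  6  7  8
g(k):  0  0  1  1  0  2  1  3  0
So g(8) = 0.
By the Sprague-Grundy theorem, the Grundy value of a sum of independent games is the XOR of the component values.
Combined value = 3 ⊕ 8 ⊕ 0 = 11.

11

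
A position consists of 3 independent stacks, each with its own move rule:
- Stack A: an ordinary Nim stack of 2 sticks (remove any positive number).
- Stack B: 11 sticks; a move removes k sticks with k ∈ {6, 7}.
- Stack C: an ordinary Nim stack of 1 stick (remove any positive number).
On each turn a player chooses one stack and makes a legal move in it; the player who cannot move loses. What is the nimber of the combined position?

Stack A is a plain Nim stack of size 2, so its Grundy value is 2.
Grundy values for stack B (subtraction set {6, 7}):
k:     0  1  2  3  4  5  6  7  8  9 10 11
g(k):  0  0  0  0  0  0  1  1  1  1  1  1
So g(11) = 1.
Stack C is a plain Nim stack of size 1, so its Grundy value is 1.
By the Sprague-Grundy theorem, the Grundy value of a sum of independent games is the XOR of the component values.
Combined value = 2 ⊕ 1 ⊕ 1 = 2.

2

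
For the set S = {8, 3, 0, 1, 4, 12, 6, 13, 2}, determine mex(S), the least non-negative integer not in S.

The values 0, 1, 2, 3, 4 are all present; 5 is the first non-negative integer missing from the set.

5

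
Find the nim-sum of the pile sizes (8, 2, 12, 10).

Nim-sum: 8 ⊕ 2 ⊕ 12 ⊕ 10 = 12.

12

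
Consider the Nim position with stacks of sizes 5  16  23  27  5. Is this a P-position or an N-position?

N-position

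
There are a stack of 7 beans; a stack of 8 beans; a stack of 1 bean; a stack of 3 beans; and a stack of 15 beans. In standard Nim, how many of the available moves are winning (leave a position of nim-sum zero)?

3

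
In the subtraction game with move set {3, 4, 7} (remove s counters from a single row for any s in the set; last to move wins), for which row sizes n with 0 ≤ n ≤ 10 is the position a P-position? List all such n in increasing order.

0, 1, 2, 10

Grundy values for subtraction set {3, 4, 7}:
k:     0  1  2  3  4  5  6  7  8  9 10
g(k):  0  0  0  1  1  1  2  2  2  3  0
The P-positions (g = 0) in 0..10 are 0, 1, 2, 10.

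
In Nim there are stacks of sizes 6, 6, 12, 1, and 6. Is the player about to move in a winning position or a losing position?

Winning position

Compute the nim-sum pairwise:
6 ⊕ 6 = 0
0 ⊕ 12 = 12
12 ⊕ 1 = 13
13 ⊕ 6 = 11
The nim-sum is 11 ≠ 0, so this is an N-position: the player to move can win.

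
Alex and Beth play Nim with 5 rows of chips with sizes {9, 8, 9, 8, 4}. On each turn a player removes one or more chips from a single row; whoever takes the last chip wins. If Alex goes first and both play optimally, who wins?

Compute the nim-sum pairwise:
9 ⊕ 8 = 1
1 ⊕ 9 = 8
8 ⊕ 8 = 0
0 ⊕ 4 = 4
The nim-sum is 4 ≠ 0, so this is an N-position: the player to move can win; Alex has a winning move.

Alex wins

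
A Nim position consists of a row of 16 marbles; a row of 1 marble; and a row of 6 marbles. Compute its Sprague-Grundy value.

23

Compute the nim-sum pairwise:
16 XOR 1 = 17
17 XOR 6 = 23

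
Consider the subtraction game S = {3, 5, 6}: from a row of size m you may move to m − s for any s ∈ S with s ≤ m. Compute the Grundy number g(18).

0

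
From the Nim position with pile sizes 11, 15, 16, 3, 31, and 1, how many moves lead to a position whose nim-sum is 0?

3

Nim-sum: 11 ⊕ 15 ⊕ 16 ⊕ 3 ⊕ 31 ⊕ 1 = 9.
The overall nim-sum is X = 9. A pile of size p has a winning move iff p XOR X < p (reduce it to p XOR X).
  11: 11 XOR 9 = 2 < 11 — winning move (to 2).
  15: 15 XOR 9 = 6 < 15 — winning move (to 6).
  16: 16 XOR 9 = 25 ≥ 16 — no move.
  3: 3 XOR 9 = 10 ≥ 3 — no move.
  31: 31 XOR 9 = 22 < 31 — winning move (to 22).
  1: 1 XOR 9 = 8 ≥ 1 — no move.
That gives 3 winning moves.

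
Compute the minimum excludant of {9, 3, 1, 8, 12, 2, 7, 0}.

4

The values 0, 1, 2, 3 are all present; 4 is the first non-negative integer missing from the set.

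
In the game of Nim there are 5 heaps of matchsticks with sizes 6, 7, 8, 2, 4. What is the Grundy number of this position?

Nim-sum: 6 ^ 7 ^ 8 ^ 2 ^ 4 = 15.

15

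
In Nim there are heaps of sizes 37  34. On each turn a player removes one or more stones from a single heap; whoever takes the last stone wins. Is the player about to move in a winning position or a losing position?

Compute the nim-sum pairwise:
37 XOR 34 = 7
The nim-sum is 7 ≠ 0, so this is an N-position: the player to move can win.

Winning position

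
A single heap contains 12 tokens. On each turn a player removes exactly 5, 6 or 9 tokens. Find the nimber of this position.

Build the Grundy sequence with g(k) = mex{g(k−s) : s ∈ {5, 6, 9}, s ≤ k}:
k:     0  1  2  3  4  5  6  7  8  9 10 11 12
g(k):  0  0  0  0  0  1  1  1  1  1  2  2  2
So g(12) = 2.

2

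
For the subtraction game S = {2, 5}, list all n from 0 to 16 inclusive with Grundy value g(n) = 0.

0, 1, 4, 7, 8, 11, 14, 15

Compute g(0), g(1), … for moves {2, 5}:
k:     0  1  2  3  4  5  6  7  8  9 10 11 12 13 14 15 16
g(k):  0  0  1  1  0  2  1  0  0  1  1  0  2  1  0  0  1
The P-positions (g = 0) in 0..16 are 0, 1, 4, 7, 8, 11, 14, 15.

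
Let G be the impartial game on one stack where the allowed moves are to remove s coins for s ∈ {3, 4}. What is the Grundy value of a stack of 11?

1

Grundy values for subtraction set {3, 4}:
k:     0  1  2  3  4  5  6  7  8  9 10 11
g(k):  0  0  0  1  1  1  2  0  0  0  1  1
So g(11) = 1.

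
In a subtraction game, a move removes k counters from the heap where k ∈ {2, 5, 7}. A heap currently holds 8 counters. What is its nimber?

Compute g(0), g(1), … for moves {2, 5, 7}:
g(0) = mex{} = 0
g(1) = mex{} = 0
g(2) = mex{0} = 1
g(3) = mex{0} = 1
g(4) = mex{1} = 0
g(5) = mex{0,1} = 2
g(6) = mex{0} = 1
g(7) = mex{0,1,2} = 3
g(8) = mex{0,1} = 2
So g(8) = 2.

2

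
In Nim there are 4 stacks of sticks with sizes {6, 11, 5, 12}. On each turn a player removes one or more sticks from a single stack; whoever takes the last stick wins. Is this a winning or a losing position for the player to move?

Write each in binary and XOR column by column:
  0110  (6)
  1011  (11)
  0101  (5)
  1100  (12)
  ----
  0100  (4)
The nim-sum is 4 ≠ 0, so this is an N-position: the player to move can win.

Winning position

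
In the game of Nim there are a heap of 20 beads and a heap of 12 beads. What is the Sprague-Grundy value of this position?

24

Bitwise XOR of the heap sizes:
  10100  (20)
  01100  (12)
  -----
  11000  (24)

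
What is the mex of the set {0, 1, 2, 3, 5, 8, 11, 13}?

4

The values 0, 1, 2, 3 are all present; 4 is the first non-negative integer missing from the set.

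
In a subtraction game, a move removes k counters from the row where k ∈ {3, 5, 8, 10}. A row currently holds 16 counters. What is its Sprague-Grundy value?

Grundy values for subtraction set {3, 5, 8, 10}:
k:     0  1  2  3  4  5  6  7  8  9 10 11 12 13 14 15 16
g(k):  0  0  0  1  1  1  2  2  2  3  3  3  4  0  0  0  1
So g(16) = 1.

1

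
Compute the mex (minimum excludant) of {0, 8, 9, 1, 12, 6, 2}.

The values 0, 1, 2 are all present; 3 is the first non-negative integer missing from the set.

3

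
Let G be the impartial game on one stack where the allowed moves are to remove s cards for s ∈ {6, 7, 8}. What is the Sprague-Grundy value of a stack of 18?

0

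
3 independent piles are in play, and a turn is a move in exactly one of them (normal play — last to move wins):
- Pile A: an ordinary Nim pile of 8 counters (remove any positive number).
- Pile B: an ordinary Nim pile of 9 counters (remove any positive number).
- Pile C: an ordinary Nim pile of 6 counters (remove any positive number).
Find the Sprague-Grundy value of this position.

7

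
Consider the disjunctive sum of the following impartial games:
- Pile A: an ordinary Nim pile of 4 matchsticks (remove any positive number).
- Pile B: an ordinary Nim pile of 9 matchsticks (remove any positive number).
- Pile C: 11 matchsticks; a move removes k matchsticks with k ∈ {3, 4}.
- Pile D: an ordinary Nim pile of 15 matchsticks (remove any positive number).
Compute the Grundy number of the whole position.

3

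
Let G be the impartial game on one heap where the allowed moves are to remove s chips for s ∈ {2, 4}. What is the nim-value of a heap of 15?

Compute g(0), g(1), … for moves {2, 4}:
k:     0  1  2  3  4  5  6  7  8  9 10 11 12 13 14 15
g(k):  0  0  1  1  2  2  0  0  1  1  2  2  0  0  1  1
So g(15) = 1.

1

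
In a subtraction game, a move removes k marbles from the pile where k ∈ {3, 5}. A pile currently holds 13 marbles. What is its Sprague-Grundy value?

Grundy values for subtraction set {3, 5}:
k:     0  1  2  3  4  5  6  7  8  9 10 11 12 13
g(k):  0  0  0  1  1  1  2  2  0  0  0  1  1  1
So g(13) = 1.

1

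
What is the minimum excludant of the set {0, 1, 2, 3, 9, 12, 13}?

The values 0, 1, 2, 3 are all present; 4 is the first non-negative integer missing from the set.

4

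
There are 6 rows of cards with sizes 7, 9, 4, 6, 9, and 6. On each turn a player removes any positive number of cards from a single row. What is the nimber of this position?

Bitwise XOR of the heap sizes:
  0111  (7)
  1001  (9)
  0100  (4)
  0110  (6)
  1001  (9)
  0110  (6)
  ----
  0011  (3)

3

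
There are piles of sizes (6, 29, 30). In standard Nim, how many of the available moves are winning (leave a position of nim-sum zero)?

Compute the nim-sum pairwise:
6 ⊕ 29 = 27
27 ⊕ 30 = 5
The overall nim-sum is X = 5. A pile of size p has a winning move iff p XOR X < p (reduce it to p XOR X).
  6: 6 XOR 5 = 3 < 6 — winning move (to 3).
  29: 29 XOR 5 = 24 < 29 — winning move (to 24).
  30: 30 XOR 5 = 27 < 30 — winning move (to 27).
That gives 3 winning moves.

3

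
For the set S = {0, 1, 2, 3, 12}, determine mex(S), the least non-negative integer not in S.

4

The values 0, 1, 2, 3 are all present; 4 is the first non-negative integer missing from the set.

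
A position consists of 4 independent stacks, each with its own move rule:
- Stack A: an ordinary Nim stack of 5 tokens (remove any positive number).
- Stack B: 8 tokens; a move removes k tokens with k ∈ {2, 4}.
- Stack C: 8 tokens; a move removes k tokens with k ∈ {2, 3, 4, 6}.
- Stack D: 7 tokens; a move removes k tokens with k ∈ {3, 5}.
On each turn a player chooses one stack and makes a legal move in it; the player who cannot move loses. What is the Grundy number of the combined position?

6

Stack A is a plain Nim stack of size 5, so its Grundy value is 5.
Build the Grundy sequence for stack B with g(k) = mex{g(k−s) : s ∈ {2, 4}, s ≤ k}:
g(0) = mex{} = 0
g(1) = mex{} = 0
g(2) = mex{0} = 1
g(3) = mex{0} = 1
g(4) = mex{0,1} = 2
g(5) = mex{0,1} = 2
g(6) = mex{1,2} = 0
g(7) = mex{1,2} = 0
g(8) = mex{0,2} = 1
So g(8) = 1.
Grundy values for stack C (subtraction set {2, 3, 4, 6}):
k:     0  1  2  3  4  5  6  7  8
g(k):  0  0  1  1  2  2  3  3  0
So g(8) = 0.
Build the Grundy sequence for stack D with g(k) = mex{g(k−s) : s ∈ {3, 5}, s ≤ k}:
g(0) = mex{} = 0
g(1) = mex{} = 0
g(2) = mex{} = 0
g(3) = mex{0} = 1
g(4) = mex{0} = 1
g(5) = mex{0} = 1
g(6) = mex{0,1} = 2
g(7) = mex{0,1} = 2
So g(7) = 2.
The value of a disjunctive sum is the nim-sum of the parts.
Combined value = 5 XOR 1 XOR 0 XOR 2 = 6.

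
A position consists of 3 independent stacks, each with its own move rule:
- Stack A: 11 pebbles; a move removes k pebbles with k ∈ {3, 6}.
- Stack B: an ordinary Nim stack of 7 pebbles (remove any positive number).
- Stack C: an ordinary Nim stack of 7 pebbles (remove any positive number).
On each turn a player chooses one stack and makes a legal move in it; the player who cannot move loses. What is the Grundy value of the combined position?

0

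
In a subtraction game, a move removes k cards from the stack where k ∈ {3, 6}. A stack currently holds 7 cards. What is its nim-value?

2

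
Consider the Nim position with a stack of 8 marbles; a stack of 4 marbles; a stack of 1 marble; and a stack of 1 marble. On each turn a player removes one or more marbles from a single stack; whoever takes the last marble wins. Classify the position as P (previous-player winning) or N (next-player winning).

N-position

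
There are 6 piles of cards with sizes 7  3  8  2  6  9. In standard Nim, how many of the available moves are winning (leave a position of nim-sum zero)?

Compute the nim-sum pairwise:
7 XOR 3 = 4
4 XOR 8 = 12
12 XOR 2 = 14
14 XOR 6 = 8
8 XOR 9 = 1
The overall nim-sum is X = 1. A pile of size p has a winning move iff p XOR X < p (reduce it to p XOR X).
  7: 7 XOR 1 = 6 < 7 — winning move (to 6).
  3: 3 XOR 1 = 2 < 3 — winning move (to 2).
  8: 8 XOR 1 = 9 ≥ 8 — no move.
  2: 2 XOR 1 = 3 ≥ 2 — no move.
  6: 6 XOR 1 = 7 ≥ 6 — no move.
  9: 9 XOR 1 = 8 < 9 — winning move (to 8).
That gives 3 winning moves.

3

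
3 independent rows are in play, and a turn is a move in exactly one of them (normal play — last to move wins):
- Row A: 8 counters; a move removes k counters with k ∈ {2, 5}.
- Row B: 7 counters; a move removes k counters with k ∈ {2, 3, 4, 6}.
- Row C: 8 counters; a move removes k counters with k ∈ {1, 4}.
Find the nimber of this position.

2

Build the Grundy sequence for row A with g(k) = mex{g(k−s) : s ∈ {2, 5}, s ≤ k}:
k:     0  1  2  3  4  5  6  7  8
g(k):  0  0  1  1  0  2  1  0  0
So g(8) = 0.
Grundy values for row B (subtraction set {2, 3, 4, 6}):
k:     0  1  2  3  4  5  6  7
g(k):  0  0  1  1  2  2  3  3
So g(7) = 3.
Build the Grundy sequence for row C with g(k) = mex{g(k−s) : s ∈ {1, 4}, s ≤ k}:
g(0) = mex{} = 0
g(1) = mex{0} = 1
g(2) = mex{1} = 0
g(3) = mex{0} = 1
g(4) = mex{0,1} = 2
g(5) = mex{1,2} = 0
g(6) = mex{0} = 1
g(7) = mex{1} = 0
g(8) = mex{0,2} = 1
So g(8) = 1.
The value of a disjunctive sum is the nim-sum of the parts.
Combined value = 0 ⊕ 3 ⊕ 1 = 2.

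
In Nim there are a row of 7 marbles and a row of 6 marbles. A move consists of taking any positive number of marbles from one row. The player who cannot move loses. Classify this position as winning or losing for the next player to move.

In binary:
  111  (7)
  110  (6)
  ---
  001  (1)
The nim-sum is 1 ≠ 0, so this is an N-position: the player to move can win.

Winning position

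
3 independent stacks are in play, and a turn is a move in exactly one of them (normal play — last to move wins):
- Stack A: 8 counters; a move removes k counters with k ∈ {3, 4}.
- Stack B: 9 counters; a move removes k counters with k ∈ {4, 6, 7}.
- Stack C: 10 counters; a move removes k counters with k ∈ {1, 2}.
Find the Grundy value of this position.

3

Grundy values for stack A (subtraction set {3, 4}):
g(0) = mex{} = 0
g(1) = mex{} = 0
g(2) = mex{} = 0
g(3) = mex{0} = 1
g(4) = mex{0} = 1
g(5) = mex{0} = 1
g(6) = mex{0,1} = 2
g(7) = mex{1} = 0
g(8) = mex{1} = 0
So g(8) = 0.
Build the Grundy sequence for stack B with g(k) = mex{g(k−s) : s ∈ {4, 6, 7}, s ≤ k}:
k:     0  1  2  3  4  5  6  7  8  9
g(k):  0  0  0  0  1  1  1  1  2  2
So g(9) = 2.
Build the Grundy sequence for stack C with g(k) = mex{g(k−s) : s ∈ {1, 2}, s ≤ k}:
g(0) = mex{} = 0
g(1) = mex{0} = 1
g(2) = mex{0,1} = 2
g(3) = mex{1,2} = 0
g(4) = mex{0,2} = 1
g(5) = mex{0,1} = 2
g(6) = mex{1,2} = 0
g(7) = mex{0,2} = 1
g(8) = mex{0,1} = 2
g(9) = mex{1,2} = 0
g(10) = mex{0,2} = 1
So g(10) = 1.
By the Sprague-Grundy theorem, the Grundy value of a sum of independent games is the XOR of the component values.
Combined value = 0 ⊕ 2 ⊕ 1 = 3.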